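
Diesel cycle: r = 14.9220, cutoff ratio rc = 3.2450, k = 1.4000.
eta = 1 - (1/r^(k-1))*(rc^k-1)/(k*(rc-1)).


r^(k-1) = 2.9480
rc^k = 5.1964
eta = 0.5471 = 54.7103%

54.7103%


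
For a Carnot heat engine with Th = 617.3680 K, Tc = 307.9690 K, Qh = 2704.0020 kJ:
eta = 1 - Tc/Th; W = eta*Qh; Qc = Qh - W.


eta = 1 - 307.9690/617.3680 = 0.5012
W = 0.5012 * 2704.0020 = 1355.1326 kJ
Qc = 2704.0020 - 1355.1326 = 1348.8694 kJ

eta = 50.1158%, W = 1355.1326 kJ, Qc = 1348.8694 kJ


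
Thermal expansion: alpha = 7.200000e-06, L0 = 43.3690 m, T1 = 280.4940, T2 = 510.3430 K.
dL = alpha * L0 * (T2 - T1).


dT = 229.8490 K
dL = 7.200000e-06 * 43.3690 * 229.8490 = 0.071772 m
L_final = 43.440772 m

dL = 0.071772 m


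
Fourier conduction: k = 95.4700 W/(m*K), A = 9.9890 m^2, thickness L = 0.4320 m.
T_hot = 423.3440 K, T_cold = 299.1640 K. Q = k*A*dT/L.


dT = 124.1800 K
Q = 95.4700 * 9.9890 * 124.1800 / 0.4320 = 274130.1757 W

274130.1757 W


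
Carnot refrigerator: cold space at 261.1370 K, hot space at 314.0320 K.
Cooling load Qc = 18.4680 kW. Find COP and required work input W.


COP = 261.1370 / 52.8950 = 4.9369
W = 18.4680 / 4.9369 = 3.7408 kW

COP = 4.9369, W = 3.7408 kW


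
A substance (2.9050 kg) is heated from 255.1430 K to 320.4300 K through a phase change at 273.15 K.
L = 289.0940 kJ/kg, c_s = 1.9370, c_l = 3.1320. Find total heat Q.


Q1 (sensible, solid) = 2.9050 * 1.9370 * 18.0070 = 101.3251 kJ
Q2 (latent) = 2.9050 * 289.0940 = 839.8181 kJ
Q3 (sensible, liquid) = 2.9050 * 3.1320 * 47.2800 = 430.1752 kJ
Q_total = 1371.3184 kJ

1371.3184 kJ


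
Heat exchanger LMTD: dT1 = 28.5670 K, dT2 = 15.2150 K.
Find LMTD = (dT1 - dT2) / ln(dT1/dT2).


dT1/dT2 = 1.8776
ln(dT1/dT2) = 0.6300
LMTD = 13.3520 / 0.6300 = 21.1946 K

21.1946 K


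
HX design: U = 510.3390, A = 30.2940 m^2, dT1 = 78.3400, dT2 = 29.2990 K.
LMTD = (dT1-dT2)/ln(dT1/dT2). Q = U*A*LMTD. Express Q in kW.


LMTD = 49.8635 K
Q = 510.3390 * 30.2940 * 49.8635 = 770900.1851 W = 770.9002 kW

770.9002 kW


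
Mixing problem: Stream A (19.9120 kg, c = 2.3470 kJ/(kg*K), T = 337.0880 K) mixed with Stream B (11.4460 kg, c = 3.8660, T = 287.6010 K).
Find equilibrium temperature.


num = 28479.7020
den = 90.9837
Tf = 313.0198 K

313.0198 K


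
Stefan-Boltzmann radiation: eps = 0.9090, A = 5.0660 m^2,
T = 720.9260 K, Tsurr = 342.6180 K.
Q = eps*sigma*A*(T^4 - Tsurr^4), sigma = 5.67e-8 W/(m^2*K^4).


T^4 = 2.7012e+11
Tsurr^4 = 1.3780e+10
Q = 0.9090 * 5.67e-8 * 5.0660 * 2.5634e+11 = 66932.2310 W

66932.2310 W


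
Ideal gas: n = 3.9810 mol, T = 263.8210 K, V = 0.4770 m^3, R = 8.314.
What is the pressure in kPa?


P = nRT/V = 3.9810 * 8.314 * 263.8210 / 0.4770
= 8731.9564 / 0.4770 = 18305.9883 Pa = 18.3060 kPa

18.3060 kPa


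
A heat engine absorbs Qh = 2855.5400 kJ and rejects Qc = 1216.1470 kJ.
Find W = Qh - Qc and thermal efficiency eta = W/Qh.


W = 2855.5400 - 1216.1470 = 1639.3930 kJ
eta = 1639.3930 / 2855.5400 = 0.5741 = 57.4110%

W = 1639.3930 kJ, eta = 57.4110%


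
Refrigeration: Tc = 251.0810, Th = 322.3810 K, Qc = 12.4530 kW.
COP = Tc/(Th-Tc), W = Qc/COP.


COP = 251.0810 / 71.3000 = 3.5215
W = 12.4530 / 3.5215 = 3.5363 kW

COP = 3.5215, W = 3.5363 kW


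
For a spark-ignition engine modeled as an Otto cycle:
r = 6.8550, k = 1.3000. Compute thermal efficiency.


r^(k-1) = 1.7816
eta = 1 - 1/1.7816 = 0.4387 = 43.8696%

43.8696%


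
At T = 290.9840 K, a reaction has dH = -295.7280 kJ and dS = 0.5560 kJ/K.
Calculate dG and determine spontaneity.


T*dS = 290.9840 * 0.5560 = 161.7871 kJ
dG = -295.7280 - 161.7871 = -457.5151 kJ (spontaneous)

dG = -457.5151 kJ, spontaneous


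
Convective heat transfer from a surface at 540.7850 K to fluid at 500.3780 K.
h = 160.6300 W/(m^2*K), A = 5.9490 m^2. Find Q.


dT = 40.4070 K
Q = 160.6300 * 5.9490 * 40.4070 = 38612.4391 W

38612.4391 W


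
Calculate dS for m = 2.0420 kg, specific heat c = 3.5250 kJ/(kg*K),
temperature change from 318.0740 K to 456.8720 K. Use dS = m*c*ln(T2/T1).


T2/T1 = 1.4364
ln(T2/T1) = 0.3621
dS = 2.0420 * 3.5250 * 0.3621 = 2.6066 kJ/K

2.6066 kJ/K


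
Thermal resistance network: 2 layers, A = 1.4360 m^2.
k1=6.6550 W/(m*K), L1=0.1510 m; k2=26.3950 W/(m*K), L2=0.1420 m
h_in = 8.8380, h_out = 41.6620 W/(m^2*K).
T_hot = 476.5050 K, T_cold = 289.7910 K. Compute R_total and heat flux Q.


R_conv_in = 1/(8.8380*1.4360) = 0.0788
R_1 = 0.1510/(6.6550*1.4360) = 0.0158
R_2 = 0.1420/(26.3950*1.4360) = 0.0037
R_conv_out = 1/(41.6620*1.4360) = 0.0167
R_total = 0.1151 K/W
Q = 186.7140 / 0.1151 = 1622.8141 W

R_total = 0.1151 K/W, Q = 1622.8141 W


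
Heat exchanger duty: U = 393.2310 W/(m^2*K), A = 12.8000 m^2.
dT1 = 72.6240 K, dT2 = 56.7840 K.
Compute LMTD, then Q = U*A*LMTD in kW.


LMTD = 64.3796 K
Q = 393.2310 * 12.8000 * 64.3796 = 324045.2623 W = 324.0453 kW

324.0453 kW


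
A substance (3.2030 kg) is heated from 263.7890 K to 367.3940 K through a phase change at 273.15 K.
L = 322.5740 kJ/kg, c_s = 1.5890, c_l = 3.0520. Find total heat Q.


Q1 (sensible, solid) = 3.2030 * 1.5890 * 9.3610 = 47.6434 kJ
Q2 (latent) = 3.2030 * 322.5740 = 1033.2045 kJ
Q3 (sensible, liquid) = 3.2030 * 3.0520 * 94.2440 = 921.2875 kJ
Q_total = 2002.1355 kJ

2002.1355 kJ


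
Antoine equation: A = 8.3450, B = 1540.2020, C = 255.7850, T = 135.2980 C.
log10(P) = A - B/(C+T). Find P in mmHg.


C+T = 391.0830
B/(C+T) = 3.9383
log10(P) = 8.3450 - 3.9383 = 4.4067
P = 10^4.4067 = 25509.4125 mmHg

25509.4125 mmHg


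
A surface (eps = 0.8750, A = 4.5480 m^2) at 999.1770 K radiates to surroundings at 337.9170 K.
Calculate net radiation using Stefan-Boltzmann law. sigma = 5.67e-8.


T^4 = 9.9671e+11
Tsurr^4 = 1.3039e+10
Q = 0.8750 * 5.67e-8 * 4.5480 * 9.8367e+11 = 221953.7059 W

221953.7059 W


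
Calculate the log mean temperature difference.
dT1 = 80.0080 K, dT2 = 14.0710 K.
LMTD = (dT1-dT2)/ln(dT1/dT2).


dT1/dT2 = 5.6860
ln(dT1/dT2) = 1.7380
LMTD = 65.9370 / 1.7380 = 37.9382 K

37.9382 K


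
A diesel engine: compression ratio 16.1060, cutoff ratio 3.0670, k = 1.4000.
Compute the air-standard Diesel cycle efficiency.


r^(k-1) = 3.0395
rc^k = 4.8017
eta = 0.5678 = 56.7765%

56.7765%


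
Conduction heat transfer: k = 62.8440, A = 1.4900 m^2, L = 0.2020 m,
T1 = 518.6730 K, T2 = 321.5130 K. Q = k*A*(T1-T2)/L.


dT = 197.1600 K
Q = 62.8440 * 1.4900 * 197.1600 / 0.2020 = 91393.9670 W

91393.9670 W


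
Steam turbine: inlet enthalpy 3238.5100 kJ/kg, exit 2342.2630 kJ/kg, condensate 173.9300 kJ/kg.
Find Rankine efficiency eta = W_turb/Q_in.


W = 896.2470 kJ/kg
Q_in = 3064.5800 kJ/kg
eta = 0.2925 = 29.2453%

eta = 29.2453%


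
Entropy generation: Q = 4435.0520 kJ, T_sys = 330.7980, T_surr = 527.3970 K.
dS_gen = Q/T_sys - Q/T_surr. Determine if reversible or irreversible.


dS_sys = 4435.0520/330.7980 = 13.4071 kJ/K
dS_surr = -4435.0520/527.3970 = -8.4093 kJ/K
dS_gen = 13.4071 - 8.4093 = 4.9978 kJ/K (irreversible)

dS_gen = 4.9978 kJ/K, irreversible


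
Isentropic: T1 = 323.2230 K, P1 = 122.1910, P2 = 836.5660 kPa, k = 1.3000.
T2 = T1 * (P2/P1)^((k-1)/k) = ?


(k-1)/k = 0.2308
(P2/P1)^exp = 1.5588
T2 = 323.2230 * 1.5588 = 503.8496 K

503.8496 K


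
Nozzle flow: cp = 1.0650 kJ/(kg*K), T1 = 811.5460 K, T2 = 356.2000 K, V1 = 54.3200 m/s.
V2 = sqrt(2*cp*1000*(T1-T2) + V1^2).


dT = 455.3460 K
2*cp*1000*dT = 969886.9800
V1^2 = 2950.6624
V2 = sqrt(972837.6424) = 986.3253 m/s

986.3253 m/s


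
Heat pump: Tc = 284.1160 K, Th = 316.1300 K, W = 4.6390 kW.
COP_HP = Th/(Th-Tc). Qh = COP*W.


COP = 316.1300 / 32.0140 = 9.8747
Qh = 9.8747 * 4.6390 = 45.8089 kW

COP = 9.8747, Qh = 45.8089 kW


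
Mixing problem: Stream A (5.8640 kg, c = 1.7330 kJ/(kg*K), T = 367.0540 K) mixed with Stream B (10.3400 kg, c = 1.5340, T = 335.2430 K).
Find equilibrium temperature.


num = 9047.5942
den = 26.0239
Tf = 347.6652 K

347.6652 K


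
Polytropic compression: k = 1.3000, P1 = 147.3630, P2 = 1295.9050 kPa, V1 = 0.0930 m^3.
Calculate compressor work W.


(k-1)/k = 0.2308
(P2/P1)^exp = 1.6515
W = 4.3333 * 147.3630 * 0.0930 * (1.6515 - 1) = 38.6931 kJ

38.6931 kJ


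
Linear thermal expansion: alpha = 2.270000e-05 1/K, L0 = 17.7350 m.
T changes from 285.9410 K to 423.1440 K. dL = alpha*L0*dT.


dT = 137.2030 K
dL = 2.270000e-05 * 17.7350 * 137.2030 = 0.055236 m
L_final = 17.790236 m

dL = 0.055236 m


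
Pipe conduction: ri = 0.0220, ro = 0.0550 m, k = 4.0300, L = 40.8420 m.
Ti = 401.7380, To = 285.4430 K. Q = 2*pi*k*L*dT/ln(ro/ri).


dT = 116.2950 K
ln(ro/ri) = 0.9163
Q = 2*pi*4.0300*40.8420*116.2950 / 0.9163 = 131256.1510 W

131256.1510 W


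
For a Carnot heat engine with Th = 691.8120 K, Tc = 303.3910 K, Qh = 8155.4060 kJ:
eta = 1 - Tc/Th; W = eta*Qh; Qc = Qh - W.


eta = 1 - 303.3910/691.8120 = 0.5615
W = 0.5615 * 8155.4060 = 4578.8899 kJ
Qc = 8155.4060 - 4578.8899 = 3576.5161 kJ

eta = 56.1455%, W = 4578.8899 kJ, Qc = 3576.5161 kJ


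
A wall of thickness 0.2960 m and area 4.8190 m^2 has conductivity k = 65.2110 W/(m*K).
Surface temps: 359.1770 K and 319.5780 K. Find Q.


dT = 39.5990 K
Q = 65.2110 * 4.8190 * 39.5990 / 0.2960 = 42040.7344 W

42040.7344 W


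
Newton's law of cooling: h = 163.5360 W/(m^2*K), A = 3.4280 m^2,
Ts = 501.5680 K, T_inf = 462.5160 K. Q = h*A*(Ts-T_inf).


dT = 39.0520 K
Q = 163.5360 * 3.4280 * 39.0520 = 21892.6062 W

21892.6062 W


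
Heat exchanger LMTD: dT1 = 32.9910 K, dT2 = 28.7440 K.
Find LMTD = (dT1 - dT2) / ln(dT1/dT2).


dT1/dT2 = 1.1478
ln(dT1/dT2) = 0.1378
LMTD = 4.2470 / 0.1378 = 30.8187 K

30.8187 K


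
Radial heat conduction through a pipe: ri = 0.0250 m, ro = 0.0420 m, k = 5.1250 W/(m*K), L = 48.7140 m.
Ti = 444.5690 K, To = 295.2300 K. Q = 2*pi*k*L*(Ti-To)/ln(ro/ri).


dT = 149.3390 K
ln(ro/ri) = 0.5188
Q = 2*pi*5.1250*48.7140*149.3390 / 0.5188 = 451550.1564 W

451550.1564 W


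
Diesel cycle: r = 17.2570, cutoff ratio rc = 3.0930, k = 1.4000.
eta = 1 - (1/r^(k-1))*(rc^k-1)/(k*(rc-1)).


r^(k-1) = 3.1245
rc^k = 4.8588
eta = 0.5785 = 57.8524%

57.8524%


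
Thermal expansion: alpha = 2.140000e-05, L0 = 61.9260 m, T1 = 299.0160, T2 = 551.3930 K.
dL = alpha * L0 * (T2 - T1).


dT = 252.3770 K
dL = 2.140000e-05 * 61.9260 * 252.3770 = 0.334454 m
L_final = 62.260454 m

dL = 0.334454 m


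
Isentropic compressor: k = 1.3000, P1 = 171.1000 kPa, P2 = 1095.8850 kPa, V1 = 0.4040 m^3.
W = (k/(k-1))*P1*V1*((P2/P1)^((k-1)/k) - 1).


(k-1)/k = 0.2308
(P2/P1)^exp = 1.5350
W = 4.3333 * 171.1000 * 0.4040 * (1.5350 - 1) = 160.2645 kJ

160.2645 kJ


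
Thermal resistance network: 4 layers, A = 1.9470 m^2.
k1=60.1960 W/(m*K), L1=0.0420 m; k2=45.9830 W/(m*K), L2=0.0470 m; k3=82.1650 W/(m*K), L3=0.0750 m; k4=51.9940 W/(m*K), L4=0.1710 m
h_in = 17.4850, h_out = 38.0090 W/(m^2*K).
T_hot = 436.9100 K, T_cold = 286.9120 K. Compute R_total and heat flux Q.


R_conv_in = 1/(17.4850*1.9470) = 0.0294
R_1 = 0.0420/(60.1960*1.9470) = 0.0004
R_2 = 0.0470/(45.9830*1.9470) = 0.0005
R_3 = 0.0750/(82.1650*1.9470) = 0.0005
R_4 = 0.1710/(51.9940*1.9470) = 0.0017
R_conv_out = 1/(38.0090*1.9470) = 0.0135
R_total = 0.0459 K/W
Q = 149.9980 / 0.0459 = 3265.8979 W

R_total = 0.0459 K/W, Q = 3265.8979 W


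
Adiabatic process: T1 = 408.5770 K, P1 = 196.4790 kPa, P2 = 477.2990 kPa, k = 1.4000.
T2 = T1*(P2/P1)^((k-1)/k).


(k-1)/k = 0.2857
(P2/P1)^exp = 1.2887
T2 = 408.5770 * 1.2887 = 526.5134 K

526.5134 K


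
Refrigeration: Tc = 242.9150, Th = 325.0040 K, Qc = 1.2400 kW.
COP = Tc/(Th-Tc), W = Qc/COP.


COP = 242.9150 / 82.0890 = 2.9592
W = 1.2400 / 2.9592 = 0.4190 kW

COP = 2.9592, W = 0.4190 kW


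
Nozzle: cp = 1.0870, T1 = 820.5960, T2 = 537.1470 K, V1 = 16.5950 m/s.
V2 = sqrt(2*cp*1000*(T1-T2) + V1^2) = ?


dT = 283.4490 K
2*cp*1000*dT = 616218.1260
V1^2 = 275.3940
V2 = sqrt(616493.5200) = 785.1710 m/s

785.1710 m/s


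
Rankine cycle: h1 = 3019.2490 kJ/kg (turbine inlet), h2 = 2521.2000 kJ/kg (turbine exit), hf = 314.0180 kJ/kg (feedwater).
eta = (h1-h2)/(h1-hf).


W = 498.0490 kJ/kg
Q_in = 2705.2310 kJ/kg
eta = 0.1841 = 18.4106%

eta = 18.4106%


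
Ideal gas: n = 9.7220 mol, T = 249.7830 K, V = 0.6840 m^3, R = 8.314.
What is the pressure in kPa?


P = nRT/V = 9.7220 * 8.314 * 249.7830 / 0.6840
= 20189.6372 / 0.6840 = 29517.0134 Pa = 29.5170 kPa

29.5170 kPa


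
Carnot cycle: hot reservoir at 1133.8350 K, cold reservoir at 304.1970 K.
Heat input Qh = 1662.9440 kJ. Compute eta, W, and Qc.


eta = 1 - 304.1970/1133.8350 = 0.7317
W = 0.7317 * 1662.9440 = 1216.7922 kJ
Qc = 1662.9440 - 1216.7922 = 446.1518 kJ

eta = 73.1710%, W = 1216.7922 kJ, Qc = 446.1518 kJ


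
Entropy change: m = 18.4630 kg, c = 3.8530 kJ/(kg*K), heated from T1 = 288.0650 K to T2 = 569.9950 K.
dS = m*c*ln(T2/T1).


T2/T1 = 1.9787
ln(T2/T1) = 0.6824
dS = 18.4630 * 3.8530 * 0.6824 = 48.5475 kJ/K

48.5475 kJ/K


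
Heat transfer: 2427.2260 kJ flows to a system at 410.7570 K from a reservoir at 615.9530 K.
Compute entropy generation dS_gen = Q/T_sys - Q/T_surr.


dS_sys = 2427.2260/410.7570 = 5.9092 kJ/K
dS_surr = -2427.2260/615.9530 = -3.9406 kJ/K
dS_gen = 5.9092 - 3.9406 = 1.9686 kJ/K (irreversible)

dS_gen = 1.9686 kJ/K, irreversible


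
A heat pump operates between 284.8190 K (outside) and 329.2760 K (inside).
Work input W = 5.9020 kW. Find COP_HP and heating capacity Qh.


COP = 329.2760 / 44.4570 = 7.4066
Qh = 7.4066 * 5.9020 = 43.7139 kW

COP = 7.4066, Qh = 43.7139 kW


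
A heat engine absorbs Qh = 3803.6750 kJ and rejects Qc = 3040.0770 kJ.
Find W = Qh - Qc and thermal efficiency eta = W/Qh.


W = 3803.6750 - 3040.0770 = 763.5980 kJ
eta = 763.5980 / 3803.6750 = 0.2008 = 20.0753%

W = 763.5980 kJ, eta = 20.0753%


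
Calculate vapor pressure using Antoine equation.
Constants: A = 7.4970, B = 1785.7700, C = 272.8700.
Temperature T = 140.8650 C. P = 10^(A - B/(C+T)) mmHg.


C+T = 413.7350
B/(C+T) = 4.3162
log10(P) = 7.4970 - 4.3162 = 3.1808
P = 10^3.1808 = 1516.2929 mmHg

1516.2929 mmHg


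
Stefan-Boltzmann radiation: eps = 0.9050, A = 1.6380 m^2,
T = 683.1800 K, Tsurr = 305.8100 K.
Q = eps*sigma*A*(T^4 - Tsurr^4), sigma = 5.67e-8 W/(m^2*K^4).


T^4 = 2.1784e+11
Tsurr^4 = 8.7459e+09
Q = 0.9050 * 5.67e-8 * 1.6380 * 2.0910e+11 = 17574.7960 W

17574.7960 W


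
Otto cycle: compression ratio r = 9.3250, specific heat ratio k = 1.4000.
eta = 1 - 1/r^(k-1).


r^(k-1) = 2.4426
eta = 1 - 1/2.4426 = 0.5906 = 59.0607%

59.0607%


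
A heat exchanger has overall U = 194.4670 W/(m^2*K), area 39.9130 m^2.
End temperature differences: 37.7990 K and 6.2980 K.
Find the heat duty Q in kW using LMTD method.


LMTD = 17.5782 K
Q = 194.4670 * 39.9130 * 17.5782 = 136437.6961 W = 136.4377 kW

136.4377 kW


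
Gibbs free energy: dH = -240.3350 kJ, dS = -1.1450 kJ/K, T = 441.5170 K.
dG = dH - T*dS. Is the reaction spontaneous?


T*dS = 441.5170 * -1.1450 = -505.5370 kJ
dG = -240.3350 + 505.5370 = 265.2020 kJ (non-spontaneous)

dG = 265.2020 kJ, non-spontaneous


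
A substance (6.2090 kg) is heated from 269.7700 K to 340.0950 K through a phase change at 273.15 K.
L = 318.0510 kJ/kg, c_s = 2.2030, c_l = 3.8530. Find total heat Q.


Q1 (sensible, solid) = 6.2090 * 2.2030 * 3.3800 = 46.2331 kJ
Q2 (latent) = 6.2090 * 318.0510 = 1974.7787 kJ
Q3 (sensible, liquid) = 6.2090 * 3.8530 * 66.9450 = 1601.5438 kJ
Q_total = 3622.5555 kJ

3622.5555 kJ


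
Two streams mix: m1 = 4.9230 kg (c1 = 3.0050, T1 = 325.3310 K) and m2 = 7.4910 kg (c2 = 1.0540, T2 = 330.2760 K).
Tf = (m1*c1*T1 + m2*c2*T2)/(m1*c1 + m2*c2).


num = 7420.5203
den = 22.6891
Tf = 327.0518 K

327.0518 K


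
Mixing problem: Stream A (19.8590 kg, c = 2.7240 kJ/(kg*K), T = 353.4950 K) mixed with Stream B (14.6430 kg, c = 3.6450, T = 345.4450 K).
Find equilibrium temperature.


num = 37560.3257
den = 107.4697
Tf = 349.4970 K

349.4970 K


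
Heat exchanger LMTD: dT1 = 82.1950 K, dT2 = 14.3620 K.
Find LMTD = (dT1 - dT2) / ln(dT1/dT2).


dT1/dT2 = 5.7231
ln(dT1/dT2) = 1.7445
LMTD = 67.8330 / 1.7445 = 38.8837 K

38.8837 K


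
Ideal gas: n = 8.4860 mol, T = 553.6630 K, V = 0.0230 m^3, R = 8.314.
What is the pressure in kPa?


P = nRT/V = 8.4860 * 8.314 * 553.6630 / 0.0230
= 39062.3664 / 0.0230 = 1698363.7560 Pa = 1698.3638 kPa

1698.3638 kPa


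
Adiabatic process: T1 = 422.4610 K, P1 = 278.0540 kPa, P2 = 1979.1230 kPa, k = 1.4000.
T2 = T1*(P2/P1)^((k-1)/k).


(k-1)/k = 0.2857
(P2/P1)^exp = 1.7520
T2 = 422.4610 * 1.7520 = 740.1391 K

740.1391 K


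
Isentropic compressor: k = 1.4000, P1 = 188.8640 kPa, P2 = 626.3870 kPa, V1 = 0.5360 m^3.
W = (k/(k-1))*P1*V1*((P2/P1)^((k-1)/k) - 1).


(k-1)/k = 0.2857
(P2/P1)^exp = 1.4085
W = 3.5000 * 188.8640 * 0.5360 * (1.4085 - 1) = 144.7498 kJ

144.7498 kJ


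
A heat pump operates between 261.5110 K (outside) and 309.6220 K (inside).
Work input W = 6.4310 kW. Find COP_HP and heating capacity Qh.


COP = 309.6220 / 48.1110 = 6.4356
Qh = 6.4356 * 6.4310 = 41.3872 kW

COP = 6.4356, Qh = 41.3872 kW


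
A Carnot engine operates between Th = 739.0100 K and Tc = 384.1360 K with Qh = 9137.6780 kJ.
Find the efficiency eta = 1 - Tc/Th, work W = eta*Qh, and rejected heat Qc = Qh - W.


eta = 1 - 384.1360/739.0100 = 0.4802
W = 0.4802 * 9137.6780 = 4387.9303 kJ
Qc = 9137.6780 - 4387.9303 = 4749.7477 kJ

eta = 48.0202%, W = 4387.9303 kJ, Qc = 4749.7477 kJ


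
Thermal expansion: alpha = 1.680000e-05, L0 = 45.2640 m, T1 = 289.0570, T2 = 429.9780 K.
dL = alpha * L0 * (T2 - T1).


dT = 140.9210 K
dL = 1.680000e-05 * 45.2640 * 140.9210 = 0.107161 m
L_final = 45.371161 m

dL = 0.107161 m


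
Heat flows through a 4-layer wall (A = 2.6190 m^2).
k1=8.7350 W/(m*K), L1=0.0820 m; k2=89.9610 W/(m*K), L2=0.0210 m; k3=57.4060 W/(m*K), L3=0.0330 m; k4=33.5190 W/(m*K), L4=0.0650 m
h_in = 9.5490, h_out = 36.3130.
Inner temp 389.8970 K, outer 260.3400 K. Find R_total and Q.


R_conv_in = 1/(9.5490*2.6190) = 0.0400
R_1 = 0.0820/(8.7350*2.6190) = 0.0036
R_2 = 0.0210/(89.9610*2.6190) = 8.9131e-05
R_3 = 0.0330/(57.4060*2.6190) = 0.0002
R_4 = 0.0650/(33.5190*2.6190) = 0.0007
R_conv_out = 1/(36.3130*2.6190) = 0.0105
R_total = 0.0551 K/W
Q = 129.5570 / 0.0551 = 2349.8499 W

R_total = 0.0551 K/W, Q = 2349.8499 W


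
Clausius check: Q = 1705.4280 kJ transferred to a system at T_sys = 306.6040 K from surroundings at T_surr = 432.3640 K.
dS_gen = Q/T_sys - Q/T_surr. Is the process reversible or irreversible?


dS_sys = 1705.4280/306.6040 = 5.5623 kJ/K
dS_surr = -1705.4280/432.3640 = -3.9444 kJ/K
dS_gen = 5.5623 - 3.9444 = 1.6179 kJ/K (irreversible)

dS_gen = 1.6179 kJ/K, irreversible


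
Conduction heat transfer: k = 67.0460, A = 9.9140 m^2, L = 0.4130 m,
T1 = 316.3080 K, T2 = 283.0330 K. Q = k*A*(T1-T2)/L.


dT = 33.2750 K
Q = 67.0460 * 9.9140 * 33.2750 / 0.4130 = 53553.7393 W

53553.7393 W


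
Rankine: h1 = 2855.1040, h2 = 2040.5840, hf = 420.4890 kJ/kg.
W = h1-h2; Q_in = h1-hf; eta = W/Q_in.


W = 814.5200 kJ/kg
Q_in = 2434.6150 kJ/kg
eta = 0.3346 = 33.4558%

eta = 33.4558%


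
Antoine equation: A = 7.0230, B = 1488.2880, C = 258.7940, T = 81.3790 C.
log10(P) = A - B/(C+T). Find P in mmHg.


C+T = 340.1730
B/(C+T) = 4.3751
log10(P) = 7.0230 - 4.3751 = 2.6479
P = 10^2.6479 = 444.5376 mmHg

444.5376 mmHg


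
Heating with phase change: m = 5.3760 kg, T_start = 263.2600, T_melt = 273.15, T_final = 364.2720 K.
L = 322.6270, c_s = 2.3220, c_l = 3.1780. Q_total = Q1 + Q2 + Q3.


Q1 (sensible, solid) = 5.3760 * 2.3220 * 9.8900 = 123.4576 kJ
Q2 (latent) = 5.3760 * 322.6270 = 1734.4428 kJ
Q3 (sensible, liquid) = 5.3760 * 3.1780 * 91.1220 = 1556.8128 kJ
Q_total = 3414.7131 kJ

3414.7131 kJ


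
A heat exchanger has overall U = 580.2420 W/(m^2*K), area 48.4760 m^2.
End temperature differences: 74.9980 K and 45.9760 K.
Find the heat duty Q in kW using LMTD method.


LMTD = 59.3082 K
Q = 580.2420 * 48.4760 * 59.3082 = 1668210.4970 W = 1668.2105 kW

1668.2105 kW


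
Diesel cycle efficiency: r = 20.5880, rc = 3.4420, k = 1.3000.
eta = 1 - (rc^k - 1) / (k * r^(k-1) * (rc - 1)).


r^(k-1) = 2.4779
rc^k = 4.9872
eta = 0.4931 = 49.3136%

49.3136%


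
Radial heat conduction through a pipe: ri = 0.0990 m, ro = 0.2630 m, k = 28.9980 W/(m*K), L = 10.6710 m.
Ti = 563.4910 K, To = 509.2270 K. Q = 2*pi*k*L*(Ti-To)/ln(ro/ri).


dT = 54.2640 K
ln(ro/ri) = 0.9770
Q = 2*pi*28.9980*10.6710*54.2640 / 0.9770 = 107982.9231 W

107982.9231 W


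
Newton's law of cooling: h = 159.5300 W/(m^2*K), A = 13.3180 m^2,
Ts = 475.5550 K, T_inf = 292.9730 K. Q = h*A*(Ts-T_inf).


dT = 182.5820 K
Q = 159.5300 * 13.3180 * 182.5820 = 387917.4674 W

387917.4674 W


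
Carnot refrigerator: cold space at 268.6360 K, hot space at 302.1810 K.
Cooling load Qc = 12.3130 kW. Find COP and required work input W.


COP = 268.6360 / 33.5450 = 8.0082
W = 12.3130 / 8.0082 = 1.5375 kW

COP = 8.0082, W = 1.5375 kW


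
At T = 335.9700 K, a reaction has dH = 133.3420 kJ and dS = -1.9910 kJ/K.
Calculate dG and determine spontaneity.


T*dS = 335.9700 * -1.9910 = -668.9163 kJ
dG = 133.3420 + 668.9163 = 802.2583 kJ (non-spontaneous)

dG = 802.2583 kJ, non-spontaneous


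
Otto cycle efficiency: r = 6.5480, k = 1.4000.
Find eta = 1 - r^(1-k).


r^(k-1) = 2.1205
eta = 1 - 1/2.1205 = 0.5284 = 52.8419%

52.8419%


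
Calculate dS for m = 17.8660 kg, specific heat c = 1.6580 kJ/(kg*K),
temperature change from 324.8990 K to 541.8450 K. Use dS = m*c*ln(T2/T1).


T2/T1 = 1.6677
ln(T2/T1) = 0.5115
dS = 17.8660 * 1.6580 * 0.5115 = 15.1505 kJ/K

15.1505 kJ/K


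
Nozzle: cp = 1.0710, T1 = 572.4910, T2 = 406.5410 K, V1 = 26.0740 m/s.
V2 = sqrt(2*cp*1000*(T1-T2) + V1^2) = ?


dT = 165.9500 K
2*cp*1000*dT = 355464.9000
V1^2 = 679.8535
V2 = sqrt(356144.7535) = 596.7786 m/s

596.7786 m/s


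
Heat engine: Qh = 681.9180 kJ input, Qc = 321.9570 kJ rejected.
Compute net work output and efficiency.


W = 681.9180 - 321.9570 = 359.9610 kJ
eta = 359.9610 / 681.9180 = 0.5279 = 52.7866%

W = 359.9610 kJ, eta = 52.7866%


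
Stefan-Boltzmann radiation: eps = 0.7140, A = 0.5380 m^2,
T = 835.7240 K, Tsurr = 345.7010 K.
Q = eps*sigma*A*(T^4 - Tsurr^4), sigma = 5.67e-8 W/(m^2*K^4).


T^4 = 4.8781e+11
Tsurr^4 = 1.4282e+10
Q = 0.7140 * 5.67e-8 * 0.5380 * 4.7353e+11 = 10313.5844 W

10313.5844 W


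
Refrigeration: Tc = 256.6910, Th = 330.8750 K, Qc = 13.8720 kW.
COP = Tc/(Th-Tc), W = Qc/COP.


COP = 256.6910 / 74.1840 = 3.4602
W = 13.8720 / 3.4602 = 4.0090 kW

COP = 3.4602, W = 4.0090 kW


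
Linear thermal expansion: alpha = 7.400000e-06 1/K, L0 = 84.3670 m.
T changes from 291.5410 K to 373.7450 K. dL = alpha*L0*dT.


dT = 82.2040 K
dL = 7.400000e-06 * 84.3670 * 82.2040 = 0.051321 m
L_final = 84.418321 m

dL = 0.051321 m


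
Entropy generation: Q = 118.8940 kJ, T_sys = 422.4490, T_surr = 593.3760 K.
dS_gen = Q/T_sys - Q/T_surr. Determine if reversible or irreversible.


dS_sys = 118.8940/422.4490 = 0.2814 kJ/K
dS_surr = -118.8940/593.3760 = -0.2004 kJ/K
dS_gen = 0.2814 - 0.2004 = 0.0811 kJ/K (irreversible)

dS_gen = 0.0811 kJ/K, irreversible


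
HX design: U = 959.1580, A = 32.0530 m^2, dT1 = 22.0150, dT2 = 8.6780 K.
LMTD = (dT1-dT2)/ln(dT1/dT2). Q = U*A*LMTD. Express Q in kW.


LMTD = 14.3265 K
Q = 959.1580 * 32.0530 * 14.3265 = 440451.9987 W = 440.4520 kW

440.4520 kW


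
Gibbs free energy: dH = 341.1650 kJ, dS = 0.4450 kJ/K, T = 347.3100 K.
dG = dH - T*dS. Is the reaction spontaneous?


T*dS = 347.3100 * 0.4450 = 154.5530 kJ
dG = 341.1650 - 154.5530 = 186.6121 kJ (non-spontaneous)

dG = 186.6121 kJ, non-spontaneous


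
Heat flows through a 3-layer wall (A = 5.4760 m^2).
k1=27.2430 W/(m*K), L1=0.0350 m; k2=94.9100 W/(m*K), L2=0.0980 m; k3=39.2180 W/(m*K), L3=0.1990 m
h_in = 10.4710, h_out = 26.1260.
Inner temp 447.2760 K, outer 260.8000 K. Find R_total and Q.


R_conv_in = 1/(10.4710*5.4760) = 0.0174
R_1 = 0.0350/(27.2430*5.4760) = 0.0002
R_2 = 0.0980/(94.9100*5.4760) = 0.0002
R_3 = 0.1990/(39.2180*5.4760) = 0.0009
R_conv_out = 1/(26.1260*5.4760) = 0.0070
R_total = 0.0258 K/W
Q = 186.4760 / 0.0258 = 7233.4555 W

R_total = 0.0258 K/W, Q = 7233.4555 W


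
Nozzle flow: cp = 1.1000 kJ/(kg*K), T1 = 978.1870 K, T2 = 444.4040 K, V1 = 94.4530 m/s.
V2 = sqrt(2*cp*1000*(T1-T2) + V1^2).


dT = 533.7830 K
2*cp*1000*dT = 1174322.6000
V1^2 = 8921.3692
V2 = sqrt(1183243.9692) = 1087.7702 m/s

1087.7702 m/s


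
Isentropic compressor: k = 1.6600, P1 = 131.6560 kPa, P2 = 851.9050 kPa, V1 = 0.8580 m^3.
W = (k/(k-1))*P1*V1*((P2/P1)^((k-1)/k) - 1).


(k-1)/k = 0.3976
(P2/P1)^exp = 2.1010
W = 2.5152 * 131.6560 * 0.8580 * (2.1010 - 1) = 312.8092 kJ

312.8092 kJ


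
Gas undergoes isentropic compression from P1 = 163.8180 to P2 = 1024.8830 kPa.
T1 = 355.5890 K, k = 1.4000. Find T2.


(k-1)/k = 0.2857
(P2/P1)^exp = 1.6886
T2 = 355.5890 * 1.6886 = 600.4353 K

600.4353 K


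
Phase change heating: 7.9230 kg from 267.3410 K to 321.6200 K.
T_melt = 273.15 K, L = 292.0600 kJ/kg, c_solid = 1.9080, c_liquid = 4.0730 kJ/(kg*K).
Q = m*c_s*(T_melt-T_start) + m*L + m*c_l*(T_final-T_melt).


Q1 (sensible, solid) = 7.9230 * 1.9080 * 5.8090 = 87.8151 kJ
Q2 (latent) = 7.9230 * 292.0600 = 2313.9914 kJ
Q3 (sensible, liquid) = 7.9230 * 4.0730 * 48.4700 = 1564.1453 kJ
Q_total = 3965.9518 kJ

3965.9518 kJ


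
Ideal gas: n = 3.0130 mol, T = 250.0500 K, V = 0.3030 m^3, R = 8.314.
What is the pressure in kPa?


P = nRT/V = 3.0130 * 8.314 * 250.0500 / 0.3030
= 6263.7730 / 0.3030 = 20672.5182 Pa = 20.6725 kPa

20.6725 kPa


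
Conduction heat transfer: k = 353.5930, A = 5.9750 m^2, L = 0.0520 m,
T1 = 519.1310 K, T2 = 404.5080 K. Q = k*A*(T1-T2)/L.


dT = 114.6230 K
Q = 353.5930 * 5.9750 * 114.6230 / 0.0520 = 4657040.2956 W

4657040.2956 W


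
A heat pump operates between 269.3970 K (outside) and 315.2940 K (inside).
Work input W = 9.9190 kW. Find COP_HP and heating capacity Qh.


COP = 315.2940 / 45.8970 = 6.8696
Qh = 6.8696 * 9.9190 = 68.1396 kW

COP = 6.8696, Qh = 68.1396 kW


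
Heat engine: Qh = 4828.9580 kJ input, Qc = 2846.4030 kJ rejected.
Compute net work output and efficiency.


W = 4828.9580 - 2846.4030 = 1982.5550 kJ
eta = 1982.5550 / 4828.9580 = 0.4106 = 41.0555%

W = 1982.5550 kJ, eta = 41.0555%


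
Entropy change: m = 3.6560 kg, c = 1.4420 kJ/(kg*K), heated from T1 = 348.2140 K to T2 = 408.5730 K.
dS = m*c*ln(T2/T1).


T2/T1 = 1.1733
ln(T2/T1) = 0.1599
dS = 3.6560 * 1.4420 * 0.1599 = 0.8427 kJ/K

0.8427 kJ/K


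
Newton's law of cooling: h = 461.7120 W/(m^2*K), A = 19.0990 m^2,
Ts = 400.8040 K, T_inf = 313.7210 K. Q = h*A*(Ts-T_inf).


dT = 87.0830 K
Q = 461.7120 * 19.0990 * 87.0830 = 767918.5752 W

767918.5752 W


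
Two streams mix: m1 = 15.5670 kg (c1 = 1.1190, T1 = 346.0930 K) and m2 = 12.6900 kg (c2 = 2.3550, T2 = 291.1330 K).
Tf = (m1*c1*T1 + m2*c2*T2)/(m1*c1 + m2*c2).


num = 14729.2528
den = 47.3044
Tf = 311.3716 K

311.3716 K


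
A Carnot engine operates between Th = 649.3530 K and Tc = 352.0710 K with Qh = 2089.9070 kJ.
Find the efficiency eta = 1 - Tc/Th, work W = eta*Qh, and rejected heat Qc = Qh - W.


eta = 1 - 352.0710/649.3530 = 0.4578
W = 0.4578 * 2089.9070 = 956.7858 kJ
Qc = 2089.9070 - 956.7858 = 1133.1212 kJ

eta = 45.7813%, W = 956.7858 kJ, Qc = 1133.1212 kJ


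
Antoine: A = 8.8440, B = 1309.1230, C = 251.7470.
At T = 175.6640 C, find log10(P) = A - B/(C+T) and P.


C+T = 427.4110
B/(C+T) = 3.0629
log10(P) = 8.8440 - 3.0629 = 5.7811
P = 10^5.7811 = 604068.6780 mmHg

604068.6780 mmHg


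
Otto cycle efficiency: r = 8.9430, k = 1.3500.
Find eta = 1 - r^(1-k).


r^(k-1) = 2.1529
eta = 1 - 1/2.1529 = 0.5355 = 53.5505%

53.5505%


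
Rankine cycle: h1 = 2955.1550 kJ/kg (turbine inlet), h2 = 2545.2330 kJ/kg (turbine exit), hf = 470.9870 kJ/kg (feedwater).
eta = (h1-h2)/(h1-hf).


W = 409.9220 kJ/kg
Q_in = 2484.1680 kJ/kg
eta = 0.1650 = 16.5014%

eta = 16.5014%


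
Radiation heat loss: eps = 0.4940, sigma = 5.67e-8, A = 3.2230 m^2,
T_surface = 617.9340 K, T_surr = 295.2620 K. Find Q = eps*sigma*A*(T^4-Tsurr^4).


T^4 = 1.4580e+11
Tsurr^4 = 7.6003e+09
Q = 0.4940 * 5.67e-8 * 3.2230 * 1.3820e+11 = 12476.3882 W

12476.3882 W


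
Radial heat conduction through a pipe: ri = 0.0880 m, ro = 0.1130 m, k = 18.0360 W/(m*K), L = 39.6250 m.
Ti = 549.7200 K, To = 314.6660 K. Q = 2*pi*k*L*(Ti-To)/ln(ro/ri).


dT = 235.0540 K
ln(ro/ri) = 0.2501
Q = 2*pi*18.0360*39.6250*235.0540 / 0.2501 = 4221126.9458 W

4221126.9458 W


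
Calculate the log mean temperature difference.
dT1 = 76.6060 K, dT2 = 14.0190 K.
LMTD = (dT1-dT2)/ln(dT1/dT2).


dT1/dT2 = 5.4644
ln(dT1/dT2) = 1.6983
LMTD = 62.5870 / 1.6983 = 36.8536 K

36.8536 K


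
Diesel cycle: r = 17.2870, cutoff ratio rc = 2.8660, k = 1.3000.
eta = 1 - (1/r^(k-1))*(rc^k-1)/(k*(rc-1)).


r^(k-1) = 2.3513
rc^k = 3.9306
eta = 0.4862 = 48.6210%

48.6210%


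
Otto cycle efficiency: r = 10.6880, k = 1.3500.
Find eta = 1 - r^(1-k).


r^(k-1) = 2.2915
eta = 1 - 1/2.2915 = 0.5636 = 56.3598%

56.3598%


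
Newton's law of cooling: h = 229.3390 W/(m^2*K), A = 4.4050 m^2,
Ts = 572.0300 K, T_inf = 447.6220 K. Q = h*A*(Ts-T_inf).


dT = 124.4080 K
Q = 229.3390 * 4.4050 * 124.4080 = 125681.7258 W

125681.7258 W


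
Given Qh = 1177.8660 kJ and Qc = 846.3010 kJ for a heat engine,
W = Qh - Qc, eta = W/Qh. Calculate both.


W = 1177.8660 - 846.3010 = 331.5650 kJ
eta = 331.5650 / 1177.8660 = 0.2815 = 28.1496%

W = 331.5650 kJ, eta = 28.1496%


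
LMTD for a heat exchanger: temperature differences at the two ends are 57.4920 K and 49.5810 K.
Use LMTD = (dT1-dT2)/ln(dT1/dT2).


dT1/dT2 = 1.1596
ln(dT1/dT2) = 0.1480
LMTD = 7.9110 / 0.1480 = 53.4389 K

53.4389 K


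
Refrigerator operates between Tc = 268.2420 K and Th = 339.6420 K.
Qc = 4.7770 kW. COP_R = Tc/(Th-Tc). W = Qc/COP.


COP = 268.2420 / 71.4000 = 3.7569
W = 4.7770 / 3.7569 = 1.2715 kW

COP = 3.7569, W = 1.2715 kW


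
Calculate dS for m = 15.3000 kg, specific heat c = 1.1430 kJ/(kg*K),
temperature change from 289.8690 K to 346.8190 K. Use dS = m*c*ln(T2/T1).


T2/T1 = 1.1965
ln(T2/T1) = 0.1794
dS = 15.3000 * 1.1430 * 0.1794 = 3.1369 kJ/K

3.1369 kJ/K


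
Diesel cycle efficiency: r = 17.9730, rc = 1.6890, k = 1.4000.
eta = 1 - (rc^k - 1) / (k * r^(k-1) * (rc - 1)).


r^(k-1) = 3.1758
rc^k = 2.0830
eta = 0.6465 = 64.6477%

64.6477%


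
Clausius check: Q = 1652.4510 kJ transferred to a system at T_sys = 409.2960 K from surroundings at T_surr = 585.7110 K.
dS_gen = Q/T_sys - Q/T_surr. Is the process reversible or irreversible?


dS_sys = 1652.4510/409.2960 = 4.0373 kJ/K
dS_surr = -1652.4510/585.7110 = -2.8213 kJ/K
dS_gen = 4.0373 - 2.8213 = 1.2160 kJ/K (irreversible)

dS_gen = 1.2160 kJ/K, irreversible


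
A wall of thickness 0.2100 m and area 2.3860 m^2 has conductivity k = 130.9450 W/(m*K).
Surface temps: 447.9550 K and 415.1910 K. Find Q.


dT = 32.7640 K
Q = 130.9450 * 2.3860 * 32.7640 / 0.2100 = 48745.7753 W

48745.7753 W


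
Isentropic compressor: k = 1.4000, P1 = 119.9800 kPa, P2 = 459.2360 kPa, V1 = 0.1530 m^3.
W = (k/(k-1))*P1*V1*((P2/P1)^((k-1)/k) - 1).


(k-1)/k = 0.2857
(P2/P1)^exp = 1.4674
W = 3.5000 * 119.9800 * 0.1530 * (1.4674 - 1) = 30.0306 kJ

30.0306 kJ


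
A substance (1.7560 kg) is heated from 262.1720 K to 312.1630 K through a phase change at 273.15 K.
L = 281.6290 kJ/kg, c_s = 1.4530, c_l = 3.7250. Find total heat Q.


Q1 (sensible, solid) = 1.7560 * 1.4530 * 10.9780 = 28.0100 kJ
Q2 (latent) = 1.7560 * 281.6290 = 494.5405 kJ
Q3 (sensible, liquid) = 1.7560 * 3.7250 * 39.0130 = 255.1879 kJ
Q_total = 777.7385 kJ

777.7385 kJ


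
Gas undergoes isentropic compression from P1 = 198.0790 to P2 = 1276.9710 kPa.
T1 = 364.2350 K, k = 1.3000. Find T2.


(k-1)/k = 0.2308
(P2/P1)^exp = 1.5373
T2 = 364.2350 * 1.5373 = 559.9549 K

559.9549 K


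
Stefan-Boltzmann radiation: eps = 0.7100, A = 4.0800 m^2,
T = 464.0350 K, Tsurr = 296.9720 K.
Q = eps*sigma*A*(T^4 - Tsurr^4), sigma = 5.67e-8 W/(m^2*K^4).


T^4 = 4.6366e+10
Tsurr^4 = 7.7779e+09
Q = 0.7100 * 5.67e-8 * 4.0800 * 3.8588e+10 = 6338.0991 W

6338.0991 W


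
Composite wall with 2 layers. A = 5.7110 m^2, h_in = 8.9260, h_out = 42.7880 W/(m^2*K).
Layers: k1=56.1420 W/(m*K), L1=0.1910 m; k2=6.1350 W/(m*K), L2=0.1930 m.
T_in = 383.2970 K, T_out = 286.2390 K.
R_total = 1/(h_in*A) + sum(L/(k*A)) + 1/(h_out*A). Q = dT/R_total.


R_conv_in = 1/(8.9260*5.7110) = 0.0196
R_1 = 0.1910/(56.1420*5.7110) = 0.0006
R_2 = 0.1930/(6.1350*5.7110) = 0.0055
R_conv_out = 1/(42.7880*5.7110) = 0.0041
R_total = 0.0298 K/W
Q = 97.0580 / 0.0298 = 3255.5178 W

R_total = 0.0298 K/W, Q = 3255.5178 W


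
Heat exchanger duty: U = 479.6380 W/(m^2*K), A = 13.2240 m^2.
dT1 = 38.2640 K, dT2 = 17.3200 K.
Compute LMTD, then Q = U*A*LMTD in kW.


LMTD = 26.4228 K
Q = 479.6380 * 13.2240 * 26.4228 = 167593.0105 W = 167.5930 kW

167.5930 kW


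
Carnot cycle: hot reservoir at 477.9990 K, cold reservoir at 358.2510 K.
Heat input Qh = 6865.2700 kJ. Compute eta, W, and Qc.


eta = 1 - 358.2510/477.9990 = 0.2505
W = 0.2505 * 6865.2700 = 1719.8830 kJ
Qc = 6865.2700 - 1719.8830 = 5145.3870 kJ

eta = 25.0519%, W = 1719.8830 kJ, Qc = 5145.3870 kJ


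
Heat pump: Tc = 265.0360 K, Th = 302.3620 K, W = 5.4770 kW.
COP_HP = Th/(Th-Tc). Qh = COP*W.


COP = 302.3620 / 37.3260 = 8.1006
Qh = 8.1006 * 5.4770 = 44.3668 kW

COP = 8.1006, Qh = 44.3668 kW


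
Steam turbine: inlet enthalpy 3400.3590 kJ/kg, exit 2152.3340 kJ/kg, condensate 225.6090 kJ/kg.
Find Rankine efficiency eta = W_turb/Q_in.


W = 1248.0250 kJ/kg
Q_in = 3174.7500 kJ/kg
eta = 0.3931 = 39.3110%

eta = 39.3110%


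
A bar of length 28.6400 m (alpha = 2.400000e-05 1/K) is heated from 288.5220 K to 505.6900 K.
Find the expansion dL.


dT = 217.1680 K
dL = 2.400000e-05 * 28.6400 * 217.1680 = 0.149273 m
L_final = 28.789273 m

dL = 0.149273 m


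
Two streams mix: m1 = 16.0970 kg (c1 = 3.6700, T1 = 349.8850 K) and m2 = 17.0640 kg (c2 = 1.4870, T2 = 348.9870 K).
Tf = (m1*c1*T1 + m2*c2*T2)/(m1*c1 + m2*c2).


num = 29525.0575
den = 84.4502
Tf = 349.6152 K

349.6152 K


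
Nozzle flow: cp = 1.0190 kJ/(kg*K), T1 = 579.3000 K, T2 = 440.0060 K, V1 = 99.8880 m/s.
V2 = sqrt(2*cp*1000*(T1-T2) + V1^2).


dT = 139.2940 K
2*cp*1000*dT = 283881.1720
V1^2 = 9977.6125
V2 = sqrt(293858.7845) = 542.0874 m/s

542.0874 m/s


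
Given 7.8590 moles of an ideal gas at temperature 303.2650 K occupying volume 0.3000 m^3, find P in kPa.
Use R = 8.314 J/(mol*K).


P = nRT/V = 7.8590 * 8.314 * 303.2650 / 0.3000
= 19815.2520 / 0.3000 = 66050.8400 Pa = 66.0508 kPa

66.0508 kPa


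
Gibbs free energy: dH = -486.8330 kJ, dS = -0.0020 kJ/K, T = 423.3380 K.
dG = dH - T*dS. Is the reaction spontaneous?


T*dS = 423.3380 * -0.0020 = -0.8467 kJ
dG = -486.8330 + 0.8467 = -485.9863 kJ (spontaneous)

dG = -485.9863 kJ, spontaneous


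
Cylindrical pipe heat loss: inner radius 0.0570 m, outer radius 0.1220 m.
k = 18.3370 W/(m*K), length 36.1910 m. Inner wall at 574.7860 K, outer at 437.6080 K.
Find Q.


dT = 137.1780 K
ln(ro/ri) = 0.7610
Q = 2*pi*18.3370*36.1910*137.1780 / 0.7610 = 751667.5381 W

751667.5381 W


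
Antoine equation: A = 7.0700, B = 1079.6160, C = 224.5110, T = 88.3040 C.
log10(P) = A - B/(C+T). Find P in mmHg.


C+T = 312.8150
B/(C+T) = 3.4513
log10(P) = 7.0700 - 3.4513 = 3.6187
P = 10^3.6187 = 4156.3078 mmHg

4156.3078 mmHg


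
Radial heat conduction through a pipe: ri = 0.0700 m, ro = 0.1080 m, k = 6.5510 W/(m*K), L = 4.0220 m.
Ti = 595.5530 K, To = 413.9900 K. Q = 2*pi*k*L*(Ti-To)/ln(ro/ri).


dT = 181.5630 K
ln(ro/ri) = 0.4336
Q = 2*pi*6.5510*4.0220*181.5630 / 0.4336 = 69315.6930 W

69315.6930 W


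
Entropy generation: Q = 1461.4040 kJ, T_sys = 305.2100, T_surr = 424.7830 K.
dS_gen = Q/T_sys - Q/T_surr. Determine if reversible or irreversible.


dS_sys = 1461.4040/305.2100 = 4.7882 kJ/K
dS_surr = -1461.4040/424.7830 = -3.4404 kJ/K
dS_gen = 4.7882 - 3.4404 = 1.3478 kJ/K (irreversible)

dS_gen = 1.3478 kJ/K, irreversible


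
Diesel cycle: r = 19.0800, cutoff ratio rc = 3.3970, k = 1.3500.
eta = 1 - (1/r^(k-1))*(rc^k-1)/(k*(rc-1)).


r^(k-1) = 2.8067
rc^k = 5.2117
eta = 0.5363 = 53.6283%

53.6283%


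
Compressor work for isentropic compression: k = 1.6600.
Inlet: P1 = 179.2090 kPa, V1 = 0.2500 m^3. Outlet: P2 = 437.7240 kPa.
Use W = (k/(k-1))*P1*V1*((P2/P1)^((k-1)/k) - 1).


(k-1)/k = 0.3976
(P2/P1)^exp = 1.4263
W = 2.5152 * 179.2090 * 0.2500 * (1.4263 - 1) = 48.0340 kJ

48.0340 kJ


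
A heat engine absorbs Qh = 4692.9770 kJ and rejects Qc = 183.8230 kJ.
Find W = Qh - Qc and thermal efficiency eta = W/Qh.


W = 4692.9770 - 183.8230 = 4509.1540 kJ
eta = 4509.1540 / 4692.9770 = 0.9608 = 96.0830%

W = 4509.1540 kJ, eta = 96.0830%


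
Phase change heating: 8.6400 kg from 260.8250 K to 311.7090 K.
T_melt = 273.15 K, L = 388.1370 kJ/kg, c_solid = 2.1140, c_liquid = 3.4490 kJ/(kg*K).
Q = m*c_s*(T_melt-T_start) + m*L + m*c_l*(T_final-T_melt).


Q1 (sensible, solid) = 8.6400 * 2.1140 * 12.3250 = 225.1156 kJ
Q2 (latent) = 8.6400 * 388.1370 = 3353.5037 kJ
Q3 (sensible, liquid) = 8.6400 * 3.4490 * 38.5590 = 1149.0335 kJ
Q_total = 4727.6528 kJ

4727.6528 kJ


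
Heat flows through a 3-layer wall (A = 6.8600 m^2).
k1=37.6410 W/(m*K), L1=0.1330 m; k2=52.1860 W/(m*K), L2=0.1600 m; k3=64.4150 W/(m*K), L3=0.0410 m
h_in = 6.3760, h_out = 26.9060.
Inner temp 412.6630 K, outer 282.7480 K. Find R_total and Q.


R_conv_in = 1/(6.3760*6.8600) = 0.0229
R_1 = 0.1330/(37.6410*6.8600) = 0.0005
R_2 = 0.1600/(52.1860*6.8600) = 0.0004
R_3 = 0.0410/(64.4150*6.8600) = 9.2784e-05
R_conv_out = 1/(26.9060*6.8600) = 0.0054
R_total = 0.0293 K/W
Q = 129.9150 / 0.0293 = 4428.6180 W

R_total = 0.0293 K/W, Q = 4428.6180 W


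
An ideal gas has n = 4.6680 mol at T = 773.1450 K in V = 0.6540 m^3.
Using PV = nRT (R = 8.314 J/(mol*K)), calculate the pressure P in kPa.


P = nRT/V = 4.6680 * 8.314 * 773.1450 / 0.6540
= 30005.5657 / 0.6540 = 45880.0699 Pa = 45.8801 kPa

45.8801 kPa


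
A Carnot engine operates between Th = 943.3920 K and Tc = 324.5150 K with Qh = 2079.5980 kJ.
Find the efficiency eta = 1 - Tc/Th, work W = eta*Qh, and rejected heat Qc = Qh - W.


eta = 1 - 324.5150/943.3920 = 0.6560
W = 0.6560 * 2079.5980 = 1364.2424 kJ
Qc = 2079.5980 - 1364.2424 = 715.3556 kJ

eta = 65.6013%, W = 1364.2424 kJ, Qc = 715.3556 kJ


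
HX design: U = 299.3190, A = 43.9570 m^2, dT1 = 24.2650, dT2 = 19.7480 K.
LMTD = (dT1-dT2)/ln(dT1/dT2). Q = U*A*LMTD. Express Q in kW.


LMTD = 21.9290 K
Q = 299.3190 * 43.9570 * 21.9290 = 288523.7331 W = 288.5237 kW

288.5237 kW


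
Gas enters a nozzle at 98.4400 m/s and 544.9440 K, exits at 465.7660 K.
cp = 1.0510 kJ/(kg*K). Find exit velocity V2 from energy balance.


dT = 79.1780 K
2*cp*1000*dT = 166432.1560
V1^2 = 9690.4336
V2 = sqrt(176122.5896) = 419.6696 m/s

419.6696 m/s


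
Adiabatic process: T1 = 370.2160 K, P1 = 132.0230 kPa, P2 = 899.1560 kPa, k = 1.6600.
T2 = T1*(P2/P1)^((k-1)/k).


(k-1)/k = 0.3976
(P2/P1)^exp = 2.1442
T2 = 370.2160 * 2.1442 = 793.8194 K

793.8194 K


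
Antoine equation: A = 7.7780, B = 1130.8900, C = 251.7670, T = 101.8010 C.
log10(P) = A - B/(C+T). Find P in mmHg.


C+T = 353.5680
B/(C+T) = 3.1985
log10(P) = 7.7780 - 3.1985 = 4.5795
P = 10^4.5795 = 37974.5133 mmHg

37974.5133 mmHg


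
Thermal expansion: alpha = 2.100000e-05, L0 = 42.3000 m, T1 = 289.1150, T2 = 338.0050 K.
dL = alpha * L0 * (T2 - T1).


dT = 48.8900 K
dL = 2.100000e-05 * 42.3000 * 48.8900 = 0.043429 m
L_final = 42.343429 m

dL = 0.043429 m


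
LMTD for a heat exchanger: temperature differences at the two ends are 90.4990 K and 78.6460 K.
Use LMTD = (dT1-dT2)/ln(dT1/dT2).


dT1/dT2 = 1.1507
ln(dT1/dT2) = 0.1404
LMTD = 11.8530 / 0.1404 = 84.4339 K

84.4339 K


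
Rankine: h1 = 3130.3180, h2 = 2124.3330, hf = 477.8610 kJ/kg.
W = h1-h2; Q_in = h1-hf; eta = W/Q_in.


W = 1005.9850 kJ/kg
Q_in = 2652.4570 kJ/kg
eta = 0.3793 = 37.9265%

eta = 37.9265%
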